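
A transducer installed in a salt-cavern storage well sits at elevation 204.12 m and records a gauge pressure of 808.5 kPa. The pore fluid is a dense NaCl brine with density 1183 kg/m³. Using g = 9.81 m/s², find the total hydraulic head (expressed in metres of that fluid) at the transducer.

h ≈ 273.79 m

ψ = P/(ρg) = 808.5×1000 / (1183 × 9.81) = 69.67 m.
h = z + ψ = 204.12 + 69.67 = 273.79 m.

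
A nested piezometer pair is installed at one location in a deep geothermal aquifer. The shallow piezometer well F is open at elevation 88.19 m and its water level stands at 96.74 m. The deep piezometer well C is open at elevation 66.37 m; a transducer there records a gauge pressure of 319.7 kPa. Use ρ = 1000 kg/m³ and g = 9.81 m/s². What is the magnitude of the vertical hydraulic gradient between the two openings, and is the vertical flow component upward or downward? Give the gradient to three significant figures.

Total head at well F: h = 96.74 m (water level in the standpipe).
Pressure head at well C: ψ = P/(ρg) = 319.7×1000 / (1000 × 9.81) = 32.59 m.
Total head at well C: h = z + ψ = 66.37 + 32.59 = 98.96 m.
Δh = h(well F) − h(well C) = 96.74 − 98.96 = -2.22 m.
Vertical separation Δz = 88.19 − 66.37 = 21.82 m.
|i_v| = |Δh| / Δz = 2.22 / 21.82 = 0.102.
Head is higher in the deep piezometer, so vertical flow is upward (discharge condition).

|i_v| ≈ 0.102; vertical flow is upward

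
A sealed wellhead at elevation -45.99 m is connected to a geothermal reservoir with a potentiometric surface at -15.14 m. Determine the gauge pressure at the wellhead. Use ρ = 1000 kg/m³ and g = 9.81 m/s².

Head above the cap: Δh = -15.14 − (-45.99) = 30.85 m.
P = ρgΔh = 1000 × 9.81 × 30.85 = 302638 Pa ≈ 303 kPa.

P ≈ 303 kPa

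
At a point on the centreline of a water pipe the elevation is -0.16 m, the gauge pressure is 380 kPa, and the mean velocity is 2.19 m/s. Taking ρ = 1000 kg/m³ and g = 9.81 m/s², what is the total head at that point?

h ≈ 38.82 m

Pressure head ψ = P/(ρg) = 380×1000 / (1000 × 9.81) = 38.74 m.
Velocity head = v²/(2g) = 2.19² / (2 × 9.81) = 0.244 m.
h = z + ψ + v²/(2g) = -0.16 + 38.74 + 0.244 = 38.82 m.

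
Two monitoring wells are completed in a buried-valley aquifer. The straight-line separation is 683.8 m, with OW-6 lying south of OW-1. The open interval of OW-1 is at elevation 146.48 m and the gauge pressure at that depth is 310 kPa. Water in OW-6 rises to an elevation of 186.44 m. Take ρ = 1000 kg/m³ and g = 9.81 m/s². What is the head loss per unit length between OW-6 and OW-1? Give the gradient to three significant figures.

Pressure head at OW-1: ψ = P/(ρg) = 310×1000 / (1000 × 9.81) = 31.60 m.
Total head at OW-1: h = z + ψ = 146.48 + 31.60 = 178.08 m.
Total head at OW-6: h = 186.44 m (water level in the piezometer is the total head).
Head difference: h(OW-1) − h(OW-6) = 178.08 − 186.44 = -8.36 m.
Hydraulic gradient: i = |Δh| / L = 8.36 / 683.8 = 0.0122.

i ≈ 0.0122 m/m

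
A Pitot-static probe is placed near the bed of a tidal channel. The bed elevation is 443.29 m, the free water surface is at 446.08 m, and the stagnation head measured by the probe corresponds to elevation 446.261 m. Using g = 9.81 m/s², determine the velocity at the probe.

Near the bed, under hydrostatic conditions, the piezometric head (z + ψ) equals the free-surface elevation, 446.08 m.
Velocity head = total − piezometric = 446.261 − 446.08 = 0.181 m.
v = √(2g·h_v) = √(2 × 9.81 × 0.181) = 1.88 m/s.

v ≈ 1.88 m/s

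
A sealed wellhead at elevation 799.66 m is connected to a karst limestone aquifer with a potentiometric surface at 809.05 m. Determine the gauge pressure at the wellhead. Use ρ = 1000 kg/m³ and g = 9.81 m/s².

P ≈ 92.1 kPa

Head above the cap: Δh = 809.05 − 799.66 = 9.39 m.
P = ρgΔh = 1000 × 9.81 × 9.39 = 92116 Pa ≈ 92.1 kPa.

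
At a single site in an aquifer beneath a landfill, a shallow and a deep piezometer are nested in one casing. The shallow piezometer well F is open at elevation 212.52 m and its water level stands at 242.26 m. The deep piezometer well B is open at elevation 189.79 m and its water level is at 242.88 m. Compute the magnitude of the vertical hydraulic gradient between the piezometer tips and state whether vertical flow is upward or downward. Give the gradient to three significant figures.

Total head at well F: h = 242.26 m (water level in the standpipe).
Total head at well B: h = 242.88 m.
Δh = h(well F) − h(well B) = 242.26 − 242.88 = -0.62 m.
Vertical separation Δz = 212.52 − 189.79 = 22.73 m.
|i_v| = |Δh| / Δz = 0.62 / 22.73 = 0.0273.
Head is higher in the deep piezometer, so vertical flow is upward (discharge condition).

|i_v| ≈ 0.0273; vertical flow is upward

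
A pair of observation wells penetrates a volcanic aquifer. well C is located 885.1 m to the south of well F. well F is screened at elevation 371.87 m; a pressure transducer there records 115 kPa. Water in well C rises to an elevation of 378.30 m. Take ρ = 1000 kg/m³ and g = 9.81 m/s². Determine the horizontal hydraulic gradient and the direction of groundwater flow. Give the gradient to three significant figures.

i ≈ 0.00598; groundwater flows toward the south

Pressure head at well F: ψ = P/(ρg) = 115×1000 / (1000 × 9.81) = 11.72 m.
Total head at well F: h = z + ψ = 371.87 + 11.72 = 383.59 m.
Total head at well C: h = 378.30 m (water level in the piezometer is the total head).
Head difference: h(well F) − h(well C) = 383.59 − 378.30 = 5.29 m.
Hydraulic gradient: i = |Δh| / L = 5.29 / 885.1 = 0.00598.
Flow is from higher to lower head: from well F toward well C, i.e. toward the south.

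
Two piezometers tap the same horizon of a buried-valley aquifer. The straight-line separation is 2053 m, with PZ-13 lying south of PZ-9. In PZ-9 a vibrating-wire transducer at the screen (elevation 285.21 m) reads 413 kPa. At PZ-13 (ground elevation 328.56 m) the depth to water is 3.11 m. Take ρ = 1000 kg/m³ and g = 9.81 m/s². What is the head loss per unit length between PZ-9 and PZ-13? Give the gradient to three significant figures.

i ≈ 0.000906 m/m

Pressure head at PZ-9: ψ = P/(ρg) = 413×1000 / (1000 × 9.81) = 42.10 m.
Total head at PZ-9: h = z + ψ = 285.21 + 42.10 = 327.31 m.
Total head at PZ-13: h = 328.56 − 3.11 = 325.45 m.
Head difference: h(PZ-9) − h(PZ-13) = 327.31 − 325.45 = 1.86 m.
Hydraulic gradient: i = |Δh| / L = 1.86 / 2053 = 0.000906.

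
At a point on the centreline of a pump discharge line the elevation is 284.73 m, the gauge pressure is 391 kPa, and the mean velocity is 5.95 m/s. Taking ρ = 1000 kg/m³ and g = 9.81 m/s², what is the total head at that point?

Pressure head ψ = P/(ρg) = 391×1000 / (1000 × 9.81) = 39.86 m.
Velocity head = v²/(2g) = 5.95² / (2 × 9.81) = 1.804 m.
h = z + ψ + v²/(2g) = 284.73 + 39.86 + 1.804 = 326.39 m.

h ≈ 326.39 m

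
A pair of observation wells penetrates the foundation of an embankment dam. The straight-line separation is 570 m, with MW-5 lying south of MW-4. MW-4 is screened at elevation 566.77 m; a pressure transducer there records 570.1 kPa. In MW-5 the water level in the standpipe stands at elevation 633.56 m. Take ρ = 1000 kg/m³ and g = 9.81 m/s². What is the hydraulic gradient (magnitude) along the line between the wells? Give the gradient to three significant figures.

i ≈ 0.0152

Pressure head at MW-4: ψ = P/(ρg) = 570.1×1000 / (1000 × 9.81) = 58.11 m.
Total head at MW-4: h = z + ψ = 566.77 + 58.11 = 624.88 m.
Total head at MW-5: h = 633.56 m (water level in the piezometer is the total head).
Head difference: h(MW-4) − h(MW-5) = 624.88 − 633.56 = -8.68 m.
Hydraulic gradient: i = |Δh| / L = 8.68 / 570 = 0.0152.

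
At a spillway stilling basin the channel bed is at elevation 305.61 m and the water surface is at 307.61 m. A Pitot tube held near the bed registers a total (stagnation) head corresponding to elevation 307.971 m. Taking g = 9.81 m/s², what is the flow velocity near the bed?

Near the bed, under hydrostatic conditions, the piezometric head (z + ψ) equals the free-surface elevation, 307.61 m.
Velocity head = total − piezometric = 307.971 − 307.61 = 0.361 m.
v = √(2g·h_v) = √(2 × 9.81 × 0.361) = 2.66 m/s.

v ≈ 2.66 m/s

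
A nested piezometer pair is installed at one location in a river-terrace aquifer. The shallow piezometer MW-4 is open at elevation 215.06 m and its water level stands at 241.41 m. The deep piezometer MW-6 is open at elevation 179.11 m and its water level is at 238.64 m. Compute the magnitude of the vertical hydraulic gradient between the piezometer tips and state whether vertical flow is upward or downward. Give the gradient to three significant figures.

|i_v| ≈ 0.0771; vertical flow is downward

Total head at MW-4: h = 241.41 m (water level in the standpipe).
Total head at MW-6: h = 238.64 m.
Δh = h(MW-4) − h(MW-6) = 241.41 − 238.64 = 2.77 m.
Vertical separation Δz = 215.06 − 179.11 = 35.95 m.
|i_v| = |Δh| / Δz = 2.77 / 35.95 = 0.0771.
Head is higher in the shallow piezometer, so vertical flow is downward (recharge condition).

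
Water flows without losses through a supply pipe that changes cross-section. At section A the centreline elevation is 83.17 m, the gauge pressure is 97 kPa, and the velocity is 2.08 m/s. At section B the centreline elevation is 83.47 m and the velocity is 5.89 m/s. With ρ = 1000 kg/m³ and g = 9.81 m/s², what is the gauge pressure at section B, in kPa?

Pressure head at A: ψ₁ = P₁/(ρg) = 97×1000 / (1000 × 9.81) = 9.89 m.
Velocity heads: v₁²/2g = 2.08²/19.62 = 0.221 m; v₂²/2g = 5.89²/19.62 = 1.768 m.
Total head H = z₁ + ψ₁ + v₁²/2g = 83.17 + 9.89 + 0.221 = 93.28 m.
ψ₂ = H − z₂ − v₂²/2g = 93.28 − 83.47 − 1.768 = 8.04 m.
P₂ = ρgψ₂ = 1000 × 9.81 × 8.04 ≈ 78.9 kPa.

P₂ ≈ 78.9 kPa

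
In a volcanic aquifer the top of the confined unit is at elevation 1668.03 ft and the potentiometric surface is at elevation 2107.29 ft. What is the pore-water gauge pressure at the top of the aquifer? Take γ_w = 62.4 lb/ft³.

Pressure head at the aquifer top: ψ = h − z = 2107.29 − 1668.03 = 439.26 ft.
P = γψ/144 = 62.4 × 439.26 / 144 = 190 psi.

P ≈ 190 psi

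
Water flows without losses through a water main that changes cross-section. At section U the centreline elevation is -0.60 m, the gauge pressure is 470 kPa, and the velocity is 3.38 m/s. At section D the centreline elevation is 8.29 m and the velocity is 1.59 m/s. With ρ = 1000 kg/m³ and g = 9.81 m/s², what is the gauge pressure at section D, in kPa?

P₂ ≈ 387 kPa

Pressure head at U: ψ₁ = P₁/(ρg) = 470×1000 / (1000 × 9.81) = 47.91 m.
Velocity heads: v₁²/2g = 3.38²/19.62 = 0.582 m; v₂²/2g = 1.59²/19.62 = 0.129 m.
Total head H = z₁ + ψ₁ + v₁²/2g = -0.60 + 47.91 + 0.582 = 47.89 m.
ψ₂ = H − z₂ − v₂²/2g = 47.89 − 8.29 − 0.129 = 39.47 m.
P₂ = ρgψ₂ = 1000 × 9.81 × 39.47 ≈ 387 kPa.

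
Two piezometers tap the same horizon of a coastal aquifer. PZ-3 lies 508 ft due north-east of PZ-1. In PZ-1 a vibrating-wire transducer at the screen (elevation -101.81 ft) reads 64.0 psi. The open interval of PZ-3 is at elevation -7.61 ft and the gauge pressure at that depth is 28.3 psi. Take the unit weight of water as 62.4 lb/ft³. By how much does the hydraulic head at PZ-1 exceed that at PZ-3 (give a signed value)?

Pressure head at PZ-1: ψ = 144·P/γ = 144 × 64.0 / 62.4 = 147.69 ft.
Total head at PZ-1: h = z + ψ = -101.81 + 147.69 = 45.88 ft.
Pressure head at PZ-3: ψ = 144·P/γ = 144 × 28.3 / 62.4 = 65.31 ft.
Total head at PZ-3: h = z + ψ = -7.61 + 65.31 = 57.70 ft.
Head difference: h(PZ-1) − h(PZ-3) = 45.88 − 57.70 = -11.82 ft.

Δh ≈ -11.82 ft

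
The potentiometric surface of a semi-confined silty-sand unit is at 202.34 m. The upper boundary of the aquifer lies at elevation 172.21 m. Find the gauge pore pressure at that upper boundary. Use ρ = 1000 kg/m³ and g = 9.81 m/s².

Pressure head at the aquifer top: ψ = h − z = 202.34 − 172.21 = 30.13 m.
P = ρgψ = 1000 × 9.81 × 30.13 = 295575 Pa ≈ 296 kPa.

P ≈ 296 kPa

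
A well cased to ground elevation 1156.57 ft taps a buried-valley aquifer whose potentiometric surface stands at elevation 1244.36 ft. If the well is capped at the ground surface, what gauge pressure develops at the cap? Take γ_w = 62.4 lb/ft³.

P ≈ 38.0 psi

Head above the cap: Δh = 1244.36 − 1156.57 = 87.79 ft.
P = γΔh/144 = 62.4 × 87.79 / 144 = 38.0 psi.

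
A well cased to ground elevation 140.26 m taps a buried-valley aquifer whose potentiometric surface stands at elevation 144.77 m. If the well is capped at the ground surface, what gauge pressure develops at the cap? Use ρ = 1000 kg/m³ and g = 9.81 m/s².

P ≈ 44.2 kPa

Head above the cap: Δh = 144.77 − 140.26 = 4.51 m.
P = ρgΔh = 1000 × 9.81 × 4.51 = 44243 Pa ≈ 44.2 kPa.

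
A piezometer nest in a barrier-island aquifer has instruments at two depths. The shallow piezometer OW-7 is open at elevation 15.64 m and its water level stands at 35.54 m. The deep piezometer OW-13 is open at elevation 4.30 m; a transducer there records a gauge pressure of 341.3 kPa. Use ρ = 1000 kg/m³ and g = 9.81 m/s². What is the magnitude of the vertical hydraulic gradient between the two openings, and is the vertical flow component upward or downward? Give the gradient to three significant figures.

Total head at OW-7: h = 35.54 m (water level in the standpipe).
Pressure head at OW-13: ψ = P/(ρg) = 341.3×1000 / (1000 × 9.81) = 34.79 m.
Total head at OW-13: h = z + ψ = 4.30 + 34.79 = 39.09 m.
Δh = h(OW-7) − h(OW-13) = 35.54 − 39.09 = -3.55 m.
Vertical separation Δz = 15.64 − 4.30 = 11.34 m.
|i_v| = |Δh| / Δz = 3.55 / 11.34 = 0.313.
Head is higher in the deep piezometer, so vertical flow is upward (discharge condition).

|i_v| ≈ 0.313; vertical flow is upward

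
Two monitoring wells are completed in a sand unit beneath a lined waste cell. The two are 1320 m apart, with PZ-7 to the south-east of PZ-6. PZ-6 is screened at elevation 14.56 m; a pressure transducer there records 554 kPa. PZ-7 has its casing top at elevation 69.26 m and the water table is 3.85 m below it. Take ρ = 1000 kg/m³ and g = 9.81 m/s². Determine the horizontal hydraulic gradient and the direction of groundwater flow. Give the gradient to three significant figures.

i ≈ 0.00426; groundwater flows toward the south-east

Pressure head at PZ-6: ψ = P/(ρg) = 554×1000 / (1000 × 9.81) = 56.47 m.
Total head at PZ-6: h = z + ψ = 14.56 + 56.47 = 71.03 m.
Total head at PZ-7: h = 69.26 − 3.85 = 65.41 m.
Head difference: h(PZ-6) − h(PZ-7) = 71.03 − 65.41 = 5.62 m.
Hydraulic gradient: i = |Δh| / L = 5.62 / 1320 = 0.00426.
Flow is from higher to lower head: from PZ-6 toward PZ-7, i.e. toward the south-east.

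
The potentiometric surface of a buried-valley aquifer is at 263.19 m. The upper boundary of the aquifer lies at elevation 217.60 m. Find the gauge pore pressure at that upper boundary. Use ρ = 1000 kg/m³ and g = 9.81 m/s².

P ≈ 447 kPa

Pressure head at the aquifer top: ψ = h − z = 263.19 − 217.60 = 45.59 m.
P = ρgψ = 1000 × 9.81 × 45.59 = 447238 Pa ≈ 447 kPa.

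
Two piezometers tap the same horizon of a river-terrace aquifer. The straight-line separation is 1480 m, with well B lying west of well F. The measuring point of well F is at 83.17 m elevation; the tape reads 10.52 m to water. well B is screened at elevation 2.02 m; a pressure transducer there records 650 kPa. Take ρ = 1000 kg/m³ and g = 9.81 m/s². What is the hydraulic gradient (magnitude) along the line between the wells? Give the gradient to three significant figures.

Total head at well F: h = 83.17 − 10.52 = 72.65 m.
Pressure head at well B: ψ = P/(ρg) = 650×1000 / (1000 × 9.81) = 66.26 m.
Total head at well B: h = z + ψ = 2.02 + 66.26 = 68.28 m.
Head difference: h(well F) − h(well B) = 72.65 − 68.28 = 4.37 m.
Hydraulic gradient: i = |Δh| / L = 4.37 / 1480 = 0.00295.

i ≈ 0.00295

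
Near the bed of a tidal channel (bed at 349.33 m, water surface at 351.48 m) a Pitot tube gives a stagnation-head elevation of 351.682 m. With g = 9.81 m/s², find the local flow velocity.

Near the bed, under hydrostatic conditions, the piezometric head (z + ψ) equals the free-surface elevation, 351.48 m.
Velocity head = total − piezometric = 351.682 − 351.48 = 0.202 m.
v = √(2g·h_v) = √(2 × 9.81 × 0.202) = 1.99 m/s.

v ≈ 1.99 m/s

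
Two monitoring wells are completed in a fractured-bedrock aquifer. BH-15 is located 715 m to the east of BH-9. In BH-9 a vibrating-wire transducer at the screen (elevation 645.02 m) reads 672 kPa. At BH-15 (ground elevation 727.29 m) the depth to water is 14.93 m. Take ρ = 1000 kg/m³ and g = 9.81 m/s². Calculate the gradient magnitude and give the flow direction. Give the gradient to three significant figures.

i ≈ 0.00162; groundwater flows toward the east

Pressure head at BH-9: ψ = P/(ρg) = 672×1000 / (1000 × 9.81) = 68.50 m.
Total head at BH-9: h = z + ψ = 645.02 + 68.50 = 713.52 m.
Total head at BH-15: h = 727.29 − 14.93 = 712.36 m.
Head difference: h(BH-9) − h(BH-15) = 713.52 − 712.36 = 1.16 m.
Hydraulic gradient: i = |Δh| / L = 1.16 / 715 = 0.00162.
Flow is from higher to lower head: from BH-9 toward BH-15, i.e. toward the east.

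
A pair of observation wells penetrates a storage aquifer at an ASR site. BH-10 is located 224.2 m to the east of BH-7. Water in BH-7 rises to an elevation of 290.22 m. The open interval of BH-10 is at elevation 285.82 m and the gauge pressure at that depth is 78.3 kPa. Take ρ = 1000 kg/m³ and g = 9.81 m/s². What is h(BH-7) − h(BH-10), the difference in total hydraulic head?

Total head at BH-7: h = 290.22 m (water level in the piezometer is the total head).
Pressure head at BH-10: ψ = P/(ρg) = 78.3×1000 / (1000 × 9.81) = 7.98 m.
Total head at BH-10: h = z + ψ = 285.82 + 7.98 = 293.80 m.
Head difference: h(BH-7) − h(BH-10) = 290.22 − 293.80 = -3.58 m.

Δh ≈ -3.58 m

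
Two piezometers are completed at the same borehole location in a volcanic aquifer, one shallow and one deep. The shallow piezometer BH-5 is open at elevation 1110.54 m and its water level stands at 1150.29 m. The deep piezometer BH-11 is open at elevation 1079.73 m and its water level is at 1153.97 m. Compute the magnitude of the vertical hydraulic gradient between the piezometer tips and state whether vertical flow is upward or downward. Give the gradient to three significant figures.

|i_v| ≈ 0.119; vertical flow is upward

Total head at BH-5: h = 1150.29 m (water level in the standpipe).
Total head at BH-11: h = 1153.97 m.
Δh = h(BH-5) − h(BH-11) = 1150.29 − 1153.97 = -3.68 m.
Vertical separation Δz = 1110.54 − 1079.73 = 30.81 m.
|i_v| = |Δh| / Δz = 3.68 / 30.81 = 0.119.
Head is higher in the deep piezometer, so vertical flow is upward (discharge condition).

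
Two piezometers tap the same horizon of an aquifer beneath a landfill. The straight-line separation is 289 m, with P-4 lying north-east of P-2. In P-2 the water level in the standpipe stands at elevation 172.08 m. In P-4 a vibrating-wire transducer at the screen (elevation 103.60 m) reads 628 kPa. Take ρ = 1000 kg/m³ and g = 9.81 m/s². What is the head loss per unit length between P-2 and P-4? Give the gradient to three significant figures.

Total head at P-2: h = 172.08 m (water level in the piezometer is the total head).
Pressure head at P-4: ψ = P/(ρg) = 628×1000 / (1000 × 9.81) = 64.02 m.
Total head at P-4: h = z + ψ = 103.60 + 64.02 = 167.62 m.
Head difference: h(P-2) − h(P-4) = 172.08 − 167.62 = 4.46 m.
Hydraulic gradient: i = |Δh| / L = 4.46 / 289 = 0.0154.

i ≈ 0.0154 m/m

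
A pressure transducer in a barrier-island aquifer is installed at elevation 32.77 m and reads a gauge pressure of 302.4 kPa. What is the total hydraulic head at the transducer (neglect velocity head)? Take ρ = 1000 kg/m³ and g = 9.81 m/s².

ψ = P/(ρg) = 302.4×1000 / (1000 × 9.81) = 30.83 m.
h = z + ψ = 32.77 + 30.83 = 63.60 m.

h ≈ 63.60 m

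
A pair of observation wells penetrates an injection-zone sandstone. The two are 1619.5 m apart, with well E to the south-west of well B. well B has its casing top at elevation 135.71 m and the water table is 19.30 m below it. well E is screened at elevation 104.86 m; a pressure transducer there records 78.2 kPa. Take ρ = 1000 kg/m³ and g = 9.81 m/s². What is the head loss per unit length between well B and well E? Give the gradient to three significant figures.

Total head at well B: h = 135.71 − 19.30 = 116.41 m.
Pressure head at well E: ψ = P/(ρg) = 78.2×1000 / (1000 × 9.81) = 7.97 m.
Total head at well E: h = z + ψ = 104.86 + 7.97 = 112.83 m.
Head difference: h(well B) − h(well E) = 116.41 − 112.83 = 3.58 m.
Hydraulic gradient: i = |Δh| / L = 3.58 / 1619.5 = 0.00221.

i ≈ 0.00221 m/m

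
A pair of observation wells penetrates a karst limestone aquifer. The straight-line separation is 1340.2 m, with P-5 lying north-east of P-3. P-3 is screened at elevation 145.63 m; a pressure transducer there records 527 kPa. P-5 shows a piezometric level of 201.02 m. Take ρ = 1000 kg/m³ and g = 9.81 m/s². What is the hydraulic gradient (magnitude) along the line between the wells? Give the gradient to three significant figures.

i ≈ 0.00125

Pressure head at P-3: ψ = P/(ρg) = 527×1000 / (1000 × 9.81) = 53.72 m.
Total head at P-3: h = z + ψ = 145.63 + 53.72 = 199.35 m.
Total head at P-5: h = 201.02 m (water level in the piezometer is the total head).
Head difference: h(P-3) − h(P-5) = 199.35 − 201.02 = -1.67 m.
Hydraulic gradient: i = |Δh| / L = 1.67 / 1340.2 = 0.00125.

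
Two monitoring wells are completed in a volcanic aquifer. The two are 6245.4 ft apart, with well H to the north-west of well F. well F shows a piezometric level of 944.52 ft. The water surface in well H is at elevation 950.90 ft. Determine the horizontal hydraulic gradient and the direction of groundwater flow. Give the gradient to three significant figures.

Total head at well F: h = 944.52 ft (water level in the piezometer is the total head).
Total head at well H: h = 950.90 ft (water level in the piezometer is the total head).
Head difference: h(well F) − h(well H) = 944.52 − 950.90 = -6.38 ft.
Hydraulic gradient: i = |Δh| / L = 6.38 / 6245.4 = 0.00102.
Flow is from higher to lower head: from well H toward well F, i.e. toward the south-east.

i ≈ 0.00102; groundwater flows toward the south-east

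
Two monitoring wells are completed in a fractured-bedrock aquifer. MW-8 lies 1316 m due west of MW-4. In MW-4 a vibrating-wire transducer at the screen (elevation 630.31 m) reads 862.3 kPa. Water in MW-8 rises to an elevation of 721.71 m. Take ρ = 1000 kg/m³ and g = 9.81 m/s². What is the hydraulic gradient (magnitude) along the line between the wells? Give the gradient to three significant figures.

i ≈ 0.00266

Pressure head at MW-4: ψ = P/(ρg) = 862.3×1000 / (1000 × 9.81) = 87.90 m.
Total head at MW-4: h = z + ψ = 630.31 + 87.90 = 718.21 m.
Total head at MW-8: h = 721.71 m (water level in the piezometer is the total head).
Head difference: h(MW-4) − h(MW-8) = 718.21 − 721.71 = -3.50 m.
Hydraulic gradient: i = |Δh| / L = 3.50 / 1316 = 0.00266.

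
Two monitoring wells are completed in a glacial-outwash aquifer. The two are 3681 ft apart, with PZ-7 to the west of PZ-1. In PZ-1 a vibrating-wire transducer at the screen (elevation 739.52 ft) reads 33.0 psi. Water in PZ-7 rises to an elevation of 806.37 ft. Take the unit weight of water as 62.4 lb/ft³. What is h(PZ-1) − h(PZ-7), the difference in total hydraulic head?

Δh ≈ 9.30 ft

Pressure head at PZ-1: ψ = 144·P/γ = 144 × 33.0 / 62.4 = 76.15 ft.
Total head at PZ-1: h = z + ψ = 739.52 + 76.15 = 815.67 ft.
Total head at PZ-7: h = 806.37 ft (water level in the piezometer is the total head).
Head difference: h(PZ-1) − h(PZ-7) = 815.67 − 806.37 = 9.30 ft.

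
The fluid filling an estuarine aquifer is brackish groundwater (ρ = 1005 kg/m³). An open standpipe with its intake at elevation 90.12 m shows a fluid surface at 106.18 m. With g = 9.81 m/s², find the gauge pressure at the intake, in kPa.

P ≈ 158 kPa

Pressure head ψ = h − z = 106.18 − 90.12 = 16.06 m.
P = ρgψ = 1005 × 9.81 × 16.06 = 158336 Pa ≈ 158 kPa.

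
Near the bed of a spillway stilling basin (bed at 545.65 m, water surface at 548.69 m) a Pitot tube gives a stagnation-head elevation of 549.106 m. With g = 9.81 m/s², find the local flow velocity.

Near the bed, under hydrostatic conditions, the piezometric head (z + ψ) equals the free-surface elevation, 548.69 m.
Velocity head = total − piezometric = 549.106 − 548.69 = 0.416 m.
v = √(2g·h_v) = √(2 × 9.81 × 0.416) = 2.86 m/s.

v ≈ 2.86 m/s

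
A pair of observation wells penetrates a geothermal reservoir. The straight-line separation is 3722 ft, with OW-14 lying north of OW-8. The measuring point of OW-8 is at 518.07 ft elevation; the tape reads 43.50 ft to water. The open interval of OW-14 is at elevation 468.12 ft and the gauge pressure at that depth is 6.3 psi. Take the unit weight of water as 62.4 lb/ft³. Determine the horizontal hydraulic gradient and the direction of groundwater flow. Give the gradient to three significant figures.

i ≈ 0.00217; groundwater flows toward the south

Total head at OW-8: h = 518.07 − 43.50 = 474.57 ft.
Pressure head at OW-14: ψ = 144·P/γ = 144 × 6.3 / 62.4 = 14.54 ft.
Total head at OW-14: h = z + ψ = 468.12 + 14.54 = 482.66 ft.
Head difference: h(OW-8) − h(OW-14) = 474.57 − 482.66 = -8.09 ft.
Hydraulic gradient: i = |Δh| / L = 8.09 / 3722 = 0.00217.
Flow is from higher to lower head: from OW-14 toward OW-8, i.e. toward the south.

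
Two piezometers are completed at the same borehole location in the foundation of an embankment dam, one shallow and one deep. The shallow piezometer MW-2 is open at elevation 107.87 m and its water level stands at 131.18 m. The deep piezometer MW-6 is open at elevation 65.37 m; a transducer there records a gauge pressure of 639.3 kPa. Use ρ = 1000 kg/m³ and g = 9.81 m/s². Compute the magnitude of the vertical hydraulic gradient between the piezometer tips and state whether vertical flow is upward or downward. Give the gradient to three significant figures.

|i_v| ≈ 0.0151; vertical flow is downward

Total head at MW-2: h = 131.18 m (water level in the standpipe).
Pressure head at MW-6: ψ = P/(ρg) = 639.3×1000 / (1000 × 9.81) = 65.17 m.
Total head at MW-6: h = z + ψ = 65.37 + 65.17 = 130.54 m.
Δh = h(MW-2) − h(MW-6) = 131.18 − 130.54 = 0.64 m.
Vertical separation Δz = 107.87 − 65.37 = 42.50 m.
|i_v| = |Δh| / Δz = 0.64 / 42.50 = 0.0151.
Head is higher in the shallow piezometer, so vertical flow is downward (recharge condition).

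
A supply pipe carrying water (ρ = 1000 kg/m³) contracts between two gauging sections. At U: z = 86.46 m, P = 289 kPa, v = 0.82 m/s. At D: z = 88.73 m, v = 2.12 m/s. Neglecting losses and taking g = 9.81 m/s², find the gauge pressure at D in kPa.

P₂ ≈ 265 kPa

Pressure head at U: ψ₁ = P₁/(ρg) = 289×1000 / (1000 × 9.81) = 29.46 m.
Velocity heads: v₁²/2g = 0.82²/19.62 = 0.034 m; v₂²/2g = 2.12²/19.62 = 0.229 m.
Total head H = z₁ + ψ₁ + v₁²/2g = 86.46 + 29.46 + 0.034 = 115.95 m.
ψ₂ = H − z₂ − v₂²/2g = 115.95 − 88.73 − 0.229 = 26.99 m.
P₂ = ρgψ₂ = 1000 × 9.81 × 26.99 ≈ 265 kPa.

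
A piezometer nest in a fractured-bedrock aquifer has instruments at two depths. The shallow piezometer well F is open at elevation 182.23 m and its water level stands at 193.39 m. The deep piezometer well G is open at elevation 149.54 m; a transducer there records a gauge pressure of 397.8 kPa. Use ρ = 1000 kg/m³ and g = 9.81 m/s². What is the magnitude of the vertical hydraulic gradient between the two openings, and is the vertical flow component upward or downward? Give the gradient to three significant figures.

|i_v| ≈ 0.101; vertical flow is downward

Total head at well F: h = 193.39 m (water level in the standpipe).
Pressure head at well G: ψ = P/(ρg) = 397.8×1000 / (1000 × 9.81) = 40.55 m.
Total head at well G: h = z + ψ = 149.54 + 40.55 = 190.09 m.
Δh = h(well F) − h(well G) = 193.39 − 190.09 = 3.30 m.
Vertical separation Δz = 182.23 − 149.54 = 32.69 m.
|i_v| = |Δh| / Δz = 3.30 / 32.69 = 0.101.
Head is higher in the shallow piezometer, so vertical flow is downward (recharge condition).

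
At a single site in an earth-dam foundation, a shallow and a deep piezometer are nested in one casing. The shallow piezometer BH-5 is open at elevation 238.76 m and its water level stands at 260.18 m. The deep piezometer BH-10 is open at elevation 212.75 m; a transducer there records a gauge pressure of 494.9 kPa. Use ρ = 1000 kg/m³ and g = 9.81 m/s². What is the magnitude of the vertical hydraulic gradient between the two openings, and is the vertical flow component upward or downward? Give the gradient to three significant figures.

|i_v| ≈ 0.116; vertical flow is upward

Total head at BH-5: h = 260.18 m (water level in the standpipe).
Pressure head at BH-10: ψ = P/(ρg) = 494.9×1000 / (1000 × 9.81) = 50.45 m.
Total head at BH-10: h = z + ψ = 212.75 + 50.45 = 263.20 m.
Δh = h(BH-5) − h(BH-10) = 260.18 − 263.20 = -3.02 m.
Vertical separation Δz = 238.76 − 212.75 = 26.01 m.
|i_v| = |Δh| / Δz = 3.02 / 26.01 = 0.116.
Head is higher in the deep piezometer, so vertical flow is upward (discharge condition).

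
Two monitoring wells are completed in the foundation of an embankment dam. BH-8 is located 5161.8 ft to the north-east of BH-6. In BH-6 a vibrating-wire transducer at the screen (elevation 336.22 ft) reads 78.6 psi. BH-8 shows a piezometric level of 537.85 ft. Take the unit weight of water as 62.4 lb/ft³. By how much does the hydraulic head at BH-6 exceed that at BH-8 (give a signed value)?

Pressure head at BH-6: ψ = 144·P/γ = 144 × 78.6 / 62.4 = 181.38 ft.
Total head at BH-6: h = z + ψ = 336.22 + 181.38 = 517.60 ft.
Total head at BH-8: h = 537.85 ft (water level in the piezometer is the total head).
Head difference: h(BH-6) − h(BH-8) = 517.60 − 537.85 = -20.25 ft.

Δh ≈ -20.25 ft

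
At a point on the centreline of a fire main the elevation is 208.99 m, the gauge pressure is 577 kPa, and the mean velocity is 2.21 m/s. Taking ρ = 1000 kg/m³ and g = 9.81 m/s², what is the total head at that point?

h ≈ 268.06 m

Pressure head ψ = P/(ρg) = 577×1000 / (1000 × 9.81) = 58.82 m.
Velocity head = v²/(2g) = 2.21² / (2 × 9.81) = 0.249 m.
h = z + ψ + v²/(2g) = 208.99 + 58.82 + 0.249 = 268.06 m.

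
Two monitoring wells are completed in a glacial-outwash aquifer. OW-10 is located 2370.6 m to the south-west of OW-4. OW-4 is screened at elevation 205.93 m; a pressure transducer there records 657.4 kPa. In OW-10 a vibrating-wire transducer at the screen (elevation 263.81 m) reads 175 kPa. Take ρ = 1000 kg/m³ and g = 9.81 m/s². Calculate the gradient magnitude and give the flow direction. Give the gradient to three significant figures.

i ≈ 0.00367; groundwater flows toward the north-east

Pressure head at OW-4: ψ = P/(ρg) = 657.4×1000 / (1000 × 9.81) = 67.01 m.
Total head at OW-4: h = z + ψ = 205.93 + 67.01 = 272.94 m.
Pressure head at OW-10: ψ = P/(ρg) = 175×1000 / (1000 × 9.81) = 17.84 m.
Total head at OW-10: h = z + ψ = 263.81 + 17.84 = 281.65 m.
Head difference: h(OW-4) − h(OW-10) = 272.94 − 281.65 = -8.71 m.
Hydraulic gradient: i = |Δh| / L = 8.71 / 2370.6 = 0.00367.
Flow is from higher to lower head: from OW-10 toward OW-4, i.e. toward the north-east.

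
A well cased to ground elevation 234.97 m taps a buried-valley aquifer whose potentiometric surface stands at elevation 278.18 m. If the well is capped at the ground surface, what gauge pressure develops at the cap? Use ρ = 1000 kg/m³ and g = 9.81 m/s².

Head above the cap: Δh = 278.18 − 234.97 = 43.21 m.
P = ρgΔh = 1000 × 9.81 × 43.21 = 423890 Pa ≈ 424 kPa.

P ≈ 424 kPa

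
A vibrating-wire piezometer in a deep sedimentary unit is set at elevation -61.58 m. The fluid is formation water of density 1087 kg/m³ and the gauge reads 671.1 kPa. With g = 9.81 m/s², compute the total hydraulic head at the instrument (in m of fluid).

h ≈ 1.35 m

ψ = P/(ρg) = 671.1×1000 / (1087 × 9.81) = 62.93 m.
h = z + ψ = -61.58 + 62.93 = 1.35 m.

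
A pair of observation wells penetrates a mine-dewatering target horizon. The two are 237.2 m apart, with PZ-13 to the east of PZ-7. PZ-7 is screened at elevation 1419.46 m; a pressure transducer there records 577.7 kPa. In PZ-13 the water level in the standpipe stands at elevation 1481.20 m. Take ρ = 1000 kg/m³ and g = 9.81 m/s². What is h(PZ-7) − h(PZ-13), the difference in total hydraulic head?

Pressure head at PZ-7: ψ = P/(ρg) = 577.7×1000 / (1000 × 9.81) = 58.89 m.
Total head at PZ-7: h = z + ψ = 1419.46 + 58.89 = 1478.35 m.
Total head at PZ-13: h = 1481.20 m (water level in the piezometer is the total head).
Head difference: h(PZ-7) − h(PZ-13) = 1478.35 − 1481.20 = -2.85 m.

Δh ≈ -2.85 m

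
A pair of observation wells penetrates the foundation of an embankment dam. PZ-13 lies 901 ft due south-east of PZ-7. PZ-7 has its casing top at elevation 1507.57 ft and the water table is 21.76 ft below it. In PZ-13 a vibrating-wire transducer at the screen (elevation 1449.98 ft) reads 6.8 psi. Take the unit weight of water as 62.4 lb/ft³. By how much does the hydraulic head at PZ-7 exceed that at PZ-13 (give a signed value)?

Δh ≈ 20.14 ft

Total head at PZ-7: h = 1507.57 − 21.76 = 1485.81 ft.
Pressure head at PZ-13: ψ = 144·P/γ = 144 × 6.8 / 62.4 = 15.69 ft.
Total head at PZ-13: h = z + ψ = 1449.98 + 15.69 = 1465.67 ft.
Head difference: h(PZ-7) − h(PZ-13) = 1485.81 − 1465.67 = 20.14 ft.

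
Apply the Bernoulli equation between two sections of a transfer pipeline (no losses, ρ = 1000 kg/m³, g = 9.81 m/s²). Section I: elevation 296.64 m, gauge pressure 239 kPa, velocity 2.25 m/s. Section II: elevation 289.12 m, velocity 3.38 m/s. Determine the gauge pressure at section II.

Pressure head at I: ψ₁ = P₁/(ρg) = 239×1000 / (1000 × 9.81) = 24.36 m.
Velocity heads: v₁²/2g = 2.25²/19.62 = 0.258 m; v₂²/2g = 3.38²/19.62 = 0.582 m.
Total head H = z₁ + ψ₁ + v₁²/2g = 296.64 + 24.36 + 0.258 = 321.26 m.
ψ₂ = H − z₂ − v₂²/2g = 321.26 − 289.12 − 0.582 = 31.56 m.
P₂ = ρgψ₂ = 1000 × 9.81 × 31.56 ≈ 310 kPa.

P₂ ≈ 310 kPa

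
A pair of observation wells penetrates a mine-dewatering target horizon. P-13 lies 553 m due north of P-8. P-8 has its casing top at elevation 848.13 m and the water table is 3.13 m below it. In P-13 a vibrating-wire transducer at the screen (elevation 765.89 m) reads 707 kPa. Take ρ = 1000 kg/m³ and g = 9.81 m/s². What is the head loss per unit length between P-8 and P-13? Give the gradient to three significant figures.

Total head at P-8: h = 848.13 − 3.13 = 845.00 m.
Pressure head at P-13: ψ = P/(ρg) = 707×1000 / (1000 × 9.81) = 72.07 m.
Total head at P-13: h = z + ψ = 765.89 + 72.07 = 837.96 m.
Head difference: h(P-8) − h(P-13) = 845.00 − 837.96 = 7.04 m.
Hydraulic gradient: i = |Δh| / L = 7.04 / 553 = 0.0127.

i ≈ 0.0127 m/m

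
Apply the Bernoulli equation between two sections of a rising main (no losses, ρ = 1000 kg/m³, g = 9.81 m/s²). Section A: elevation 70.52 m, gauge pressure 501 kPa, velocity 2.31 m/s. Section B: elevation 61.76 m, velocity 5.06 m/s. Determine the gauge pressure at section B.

P₂ ≈ 577 kPa

Pressure head at A: ψ₁ = P₁/(ρg) = 501×1000 / (1000 × 9.81) = 51.07 m.
Velocity heads: v₁²/2g = 2.31²/19.62 = 0.272 m; v₂²/2g = 5.06²/19.62 = 1.305 m.
Total head H = z₁ + ψ₁ + v₁²/2g = 70.52 + 51.07 + 0.272 = 121.86 m.
ψ₂ = H − z₂ − v₂²/2g = 121.86 − 61.76 − 1.305 = 58.80 m.
P₂ = ρgψ₂ = 1000 × 9.81 × 58.80 ≈ 577 kPa.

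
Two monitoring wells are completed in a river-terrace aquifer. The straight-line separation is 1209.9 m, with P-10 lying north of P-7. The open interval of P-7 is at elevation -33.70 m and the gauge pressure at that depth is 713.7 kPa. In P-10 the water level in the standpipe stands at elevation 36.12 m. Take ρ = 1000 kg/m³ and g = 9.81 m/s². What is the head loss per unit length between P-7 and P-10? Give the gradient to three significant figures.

Pressure head at P-7: ψ = P/(ρg) = 713.7×1000 / (1000 × 9.81) = 72.75 m.
Total head at P-7: h = z + ψ = -33.70 + 72.75 = 39.05 m.
Total head at P-10: h = 36.12 m (water level in the piezometer is the total head).
Head difference: h(P-7) − h(P-10) = 39.05 − 36.12 = 2.93 m.
Hydraulic gradient: i = |Δh| / L = 2.93 / 1209.9 = 0.00242.

i ≈ 0.00242 m/m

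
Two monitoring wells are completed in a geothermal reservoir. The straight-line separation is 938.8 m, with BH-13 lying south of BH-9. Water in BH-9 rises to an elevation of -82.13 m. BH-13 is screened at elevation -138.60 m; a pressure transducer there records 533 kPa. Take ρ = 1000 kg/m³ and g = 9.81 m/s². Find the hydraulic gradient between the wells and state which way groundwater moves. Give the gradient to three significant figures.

i ≈ 0.00228; groundwater flows toward the south

Total head at BH-9: h = -82.13 m (water level in the piezometer is the total head).
Pressure head at BH-13: ψ = P/(ρg) = 533×1000 / (1000 × 9.81) = 54.33 m.
Total head at BH-13: h = z + ψ = -138.60 + 54.33 = -84.27 m.
Head difference: h(BH-9) − h(BH-13) = -82.13 − (-84.27) = 2.14 m.
Hydraulic gradient: i = |Δh| / L = 2.14 / 938.8 = 0.00228.
Flow is from higher to lower head: from BH-9 toward BH-13, i.e. toward the south.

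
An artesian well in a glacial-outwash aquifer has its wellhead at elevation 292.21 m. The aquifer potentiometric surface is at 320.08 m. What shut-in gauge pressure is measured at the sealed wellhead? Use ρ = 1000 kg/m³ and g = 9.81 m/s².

P ≈ 273 kPa

Head above the cap: Δh = 320.08 − 292.21 = 27.87 m.
P = ρgΔh = 1000 × 9.81 × 27.87 = 273405 Pa ≈ 273 kPa.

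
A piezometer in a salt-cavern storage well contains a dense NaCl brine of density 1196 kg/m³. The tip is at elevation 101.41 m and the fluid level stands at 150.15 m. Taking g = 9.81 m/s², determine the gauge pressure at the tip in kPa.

Pressure head ψ = h − z = 150.15 − 101.41 = 48.74 m.
P = ρgψ = 1196 × 9.81 × 48.74 = 571855 Pa ≈ 572 kPa.

P ≈ 572 kPa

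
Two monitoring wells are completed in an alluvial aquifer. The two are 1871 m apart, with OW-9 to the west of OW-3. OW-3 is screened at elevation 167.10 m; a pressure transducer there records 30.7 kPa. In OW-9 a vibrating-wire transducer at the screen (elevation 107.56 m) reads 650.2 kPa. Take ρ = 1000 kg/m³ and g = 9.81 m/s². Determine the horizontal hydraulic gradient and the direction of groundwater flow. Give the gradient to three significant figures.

Pressure head at OW-3: ψ = P/(ρg) = 30.7×1000 / (1000 × 9.81) = 3.13 m.
Total head at OW-3: h = z + ψ = 167.10 + 3.13 = 170.23 m.
Pressure head at OW-9: ψ = P/(ρg) = 650.2×1000 / (1000 × 9.81) = 66.28 m.
Total head at OW-9: h = z + ψ = 107.56 + 66.28 = 173.84 m.
Head difference: h(OW-3) − h(OW-9) = 170.23 − 173.84 = -3.61 m.
Hydraulic gradient: i = |Δh| / L = 3.61 / 1871 = 0.00193.
Flow is from higher to lower head: from OW-9 toward OW-3, i.e. toward the east.

i ≈ 0.00193; groundwater flows toward the east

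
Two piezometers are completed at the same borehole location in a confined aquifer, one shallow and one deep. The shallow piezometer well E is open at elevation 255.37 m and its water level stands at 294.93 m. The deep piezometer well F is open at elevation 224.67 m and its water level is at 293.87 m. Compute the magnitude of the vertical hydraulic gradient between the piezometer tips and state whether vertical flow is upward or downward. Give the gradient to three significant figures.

|i_v| ≈ 0.0345; vertical flow is downward

Total head at well E: h = 294.93 m (water level in the standpipe).
Total head at well F: h = 293.87 m.
Δh = h(well E) − h(well F) = 294.93 − 293.87 = 1.06 m.
Vertical separation Δz = 255.37 − 224.67 = 30.70 m.
|i_v| = |Δh| / Δz = 1.06 / 30.70 = 0.0345.
Head is higher in the shallow piezometer, so vertical flow is downward (recharge condition).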